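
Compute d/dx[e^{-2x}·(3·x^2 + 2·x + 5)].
2 \left(- 3 x^{2} + x - 4\right) e^{- 2 x}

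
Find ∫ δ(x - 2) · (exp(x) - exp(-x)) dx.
2 \sinh{\left(2 \right)}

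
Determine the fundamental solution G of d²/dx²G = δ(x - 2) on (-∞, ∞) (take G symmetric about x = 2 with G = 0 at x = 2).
\frac{|x - 2|}{2}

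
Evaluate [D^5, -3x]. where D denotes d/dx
-15D^{4}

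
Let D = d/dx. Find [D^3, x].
3D^{2}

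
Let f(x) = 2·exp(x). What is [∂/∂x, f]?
2 e^{x}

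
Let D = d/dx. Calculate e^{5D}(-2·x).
- 2 x - 10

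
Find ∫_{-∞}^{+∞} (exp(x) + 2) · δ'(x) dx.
-1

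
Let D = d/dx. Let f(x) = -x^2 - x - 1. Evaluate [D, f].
- 2 x - 1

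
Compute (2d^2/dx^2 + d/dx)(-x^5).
5 x^{3} \left(- x - 8\right)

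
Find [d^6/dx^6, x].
6\frac{d^{5}}{dx^{5}}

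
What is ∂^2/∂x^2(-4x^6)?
- 120 x^{4}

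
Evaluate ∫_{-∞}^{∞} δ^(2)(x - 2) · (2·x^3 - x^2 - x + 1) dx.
22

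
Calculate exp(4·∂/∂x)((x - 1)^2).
x^{2} + 6 x + 9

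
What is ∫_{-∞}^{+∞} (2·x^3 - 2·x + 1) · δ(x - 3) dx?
49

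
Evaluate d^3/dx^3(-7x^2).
0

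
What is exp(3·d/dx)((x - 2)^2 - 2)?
x^{2} + 2 x - 1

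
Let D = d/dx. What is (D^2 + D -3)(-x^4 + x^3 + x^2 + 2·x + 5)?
3 x^{4} - 7 x^{3} - 12 x^{2} + 2 x - 11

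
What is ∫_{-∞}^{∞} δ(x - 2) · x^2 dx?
4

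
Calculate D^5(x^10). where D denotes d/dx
30240 x^{5}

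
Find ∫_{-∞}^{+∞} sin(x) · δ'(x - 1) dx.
- \cos{\left(1 \right)}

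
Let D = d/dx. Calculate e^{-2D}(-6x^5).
- 6 x^{5} + 60 x^{4} - 240 x^{3} + 480 x^{2} - 480 x + 192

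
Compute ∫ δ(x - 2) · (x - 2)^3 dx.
0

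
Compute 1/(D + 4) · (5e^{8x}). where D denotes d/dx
\frac{5 e^{8 x}}{12}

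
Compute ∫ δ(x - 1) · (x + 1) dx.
2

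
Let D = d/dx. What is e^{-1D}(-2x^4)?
- 2 x^{4} + 8 x^{3} - 12 x^{2} + 8 x - 2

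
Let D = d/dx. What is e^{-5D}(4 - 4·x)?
24 - 4 x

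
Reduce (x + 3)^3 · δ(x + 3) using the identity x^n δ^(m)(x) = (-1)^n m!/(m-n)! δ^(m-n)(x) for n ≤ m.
0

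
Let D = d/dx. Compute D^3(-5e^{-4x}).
320 e^{- 4 x}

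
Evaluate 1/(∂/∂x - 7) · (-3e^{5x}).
\frac{3 e^{5 x}}{2}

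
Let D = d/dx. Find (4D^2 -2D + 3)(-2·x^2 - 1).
- 6 x^{2} + 8 x - 19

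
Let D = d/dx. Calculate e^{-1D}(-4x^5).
- 4 x^{5} + 20 x^{4} - 40 x^{3} + 40 x^{2} - 20 x + 4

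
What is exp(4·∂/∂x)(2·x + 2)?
2 x + 10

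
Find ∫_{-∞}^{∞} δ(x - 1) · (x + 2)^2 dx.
9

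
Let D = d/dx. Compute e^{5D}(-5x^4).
- 5 x^{4} - 100 x^{3} - 750 x^{2} - 2500 x - 3125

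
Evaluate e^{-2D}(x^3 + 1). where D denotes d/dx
x^{3} - 6 x^{2} + 12 x - 7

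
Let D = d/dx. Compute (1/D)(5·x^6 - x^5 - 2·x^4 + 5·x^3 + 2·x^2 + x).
\frac{5 x^{7}}{7} - \frac{x^{6}}{6} - \frac{2 x^{5}}{5} + \frac{5 x^{4}}{4} + \frac{2 x^{3}}{3} + \frac{x^{2}}{2}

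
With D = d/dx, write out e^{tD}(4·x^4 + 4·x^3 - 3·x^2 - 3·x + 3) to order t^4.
4 t^{4} + t^{3} \left(16 x + 4\right) + t^{2} \left(24 x^{2} + 12 x - 3\right) + t \left(16 x^{3} + 12 x^{2} - 6 x - 3\right) + 4 x^{4} + 4 x^{3} - 3 x^{2} - 3 x + 3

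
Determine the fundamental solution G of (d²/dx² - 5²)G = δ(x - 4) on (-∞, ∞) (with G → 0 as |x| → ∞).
-\frac{e^{-5|x - 4|}}{10}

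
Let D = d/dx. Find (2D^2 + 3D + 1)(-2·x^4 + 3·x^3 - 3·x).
- 2 x^{4} - 21 x^{3} - 21 x^{2} + 33 x - 9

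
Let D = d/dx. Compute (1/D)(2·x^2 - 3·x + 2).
\frac{2 x^{3}}{3} - \frac{3 x^{2}}{2} + 2 x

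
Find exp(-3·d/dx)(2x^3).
2 x^{3} - 18 x^{2} + 54 x - 54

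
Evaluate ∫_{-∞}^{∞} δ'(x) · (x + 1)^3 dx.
-3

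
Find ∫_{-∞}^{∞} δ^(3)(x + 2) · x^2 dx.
0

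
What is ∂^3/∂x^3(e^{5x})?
125 e^{5 x}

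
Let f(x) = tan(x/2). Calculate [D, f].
\frac{1}{\cos{\left(x \right)} + 1}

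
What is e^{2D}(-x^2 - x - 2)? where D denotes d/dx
- x^{2} - 5 x - 8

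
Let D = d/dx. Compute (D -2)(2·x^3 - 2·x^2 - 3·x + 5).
- 4 x^{3} + 10 x^{2} + 2 x - 13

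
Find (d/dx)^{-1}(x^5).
\frac{x^{6}}{6}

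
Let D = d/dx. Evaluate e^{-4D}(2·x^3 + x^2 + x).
2 x^{3} - 23 x^{2} + 89 x - 116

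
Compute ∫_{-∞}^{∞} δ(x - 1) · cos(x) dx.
\cos{\left(1 \right)}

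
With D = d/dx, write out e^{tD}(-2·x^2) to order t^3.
- 2 t^{2} - 4 t x - 2 x^{2}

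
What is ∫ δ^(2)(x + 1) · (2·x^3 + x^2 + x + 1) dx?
-10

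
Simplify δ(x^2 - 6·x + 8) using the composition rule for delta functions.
\frac{\delta(x - 4) + \delta(x - 2)}{2}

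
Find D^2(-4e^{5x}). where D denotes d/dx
- 100 e^{5 x}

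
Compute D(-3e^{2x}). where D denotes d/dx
- 6 e^{2 x}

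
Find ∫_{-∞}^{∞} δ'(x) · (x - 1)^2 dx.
2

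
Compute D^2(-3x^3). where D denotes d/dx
- 18 x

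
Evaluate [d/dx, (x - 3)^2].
2 x - 6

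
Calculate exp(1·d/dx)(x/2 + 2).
\frac{x}{2} + \frac{5}{2}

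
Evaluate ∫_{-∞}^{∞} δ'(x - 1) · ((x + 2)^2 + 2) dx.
-6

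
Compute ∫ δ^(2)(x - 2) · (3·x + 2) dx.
0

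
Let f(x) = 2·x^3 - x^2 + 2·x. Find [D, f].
6 x^{2} - 2 x + 2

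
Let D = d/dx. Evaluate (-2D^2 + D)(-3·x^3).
9 x \left(4 - x\right)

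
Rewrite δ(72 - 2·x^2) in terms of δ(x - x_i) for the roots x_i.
\frac{\delta(x - 6) + \delta(x + 6)}{24}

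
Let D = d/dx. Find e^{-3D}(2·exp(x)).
2 e^{x - 3}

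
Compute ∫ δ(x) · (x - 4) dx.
-4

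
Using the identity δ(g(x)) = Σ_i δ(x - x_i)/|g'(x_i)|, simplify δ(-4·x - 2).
\frac{\delta(x + 1/2)}{4}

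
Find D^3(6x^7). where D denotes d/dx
1260 x^{4}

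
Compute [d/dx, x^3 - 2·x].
3 x^{2} - 2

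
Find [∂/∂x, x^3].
3 x^{2}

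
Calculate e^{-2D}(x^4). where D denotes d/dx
x^{4} - 8 x^{3} + 24 x^{2} - 32 x + 16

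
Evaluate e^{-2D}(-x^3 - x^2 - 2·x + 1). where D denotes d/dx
- x^{3} + 5 x^{2} - 10 x + 9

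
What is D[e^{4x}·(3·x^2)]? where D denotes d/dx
6 x \left(2 x + 1\right) e^{4 x}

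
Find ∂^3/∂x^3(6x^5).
360 x^{2}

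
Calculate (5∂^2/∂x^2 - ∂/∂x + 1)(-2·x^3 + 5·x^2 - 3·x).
- 2 x^{3} + 11 x^{2} - 73 x + 53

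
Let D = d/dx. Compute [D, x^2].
2 x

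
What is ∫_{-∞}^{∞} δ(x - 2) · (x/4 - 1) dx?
- \frac{1}{2}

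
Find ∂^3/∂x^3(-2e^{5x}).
- 250 e^{5 x}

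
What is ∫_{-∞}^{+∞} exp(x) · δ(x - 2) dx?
e^{2}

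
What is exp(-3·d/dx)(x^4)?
x^{4} - 12 x^{3} + 54 x^{2} - 108 x + 81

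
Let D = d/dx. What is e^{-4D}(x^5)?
x^{5} - 20 x^{4} + 160 x^{3} - 640 x^{2} + 1280 x - 1024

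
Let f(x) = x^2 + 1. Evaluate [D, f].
2 x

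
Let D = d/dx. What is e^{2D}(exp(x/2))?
e^{\frac{x}{2} + 1}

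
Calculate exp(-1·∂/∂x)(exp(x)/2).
\frac{e^{x - 1}}{2}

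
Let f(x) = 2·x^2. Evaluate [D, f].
4 x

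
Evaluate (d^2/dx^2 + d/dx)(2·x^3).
6 x \left(x + 2\right)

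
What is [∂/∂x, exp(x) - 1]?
e^{x}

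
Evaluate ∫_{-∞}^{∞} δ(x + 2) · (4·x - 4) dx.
-12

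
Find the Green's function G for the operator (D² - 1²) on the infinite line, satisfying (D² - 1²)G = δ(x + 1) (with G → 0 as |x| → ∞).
-\frac{e^{-|x + 1|}}{2}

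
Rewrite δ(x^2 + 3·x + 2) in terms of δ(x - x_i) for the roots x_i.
\frac{\delta(x + 1) + \delta(x + 2)}{1}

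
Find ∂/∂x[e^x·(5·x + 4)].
\left(5 x + 9\right) e^{x}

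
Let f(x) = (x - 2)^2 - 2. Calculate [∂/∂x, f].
2 x - 4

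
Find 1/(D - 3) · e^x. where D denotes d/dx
- \frac{e^{x}}{2}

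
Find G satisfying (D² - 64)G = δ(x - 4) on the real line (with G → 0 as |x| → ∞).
-\frac{e^{-8|x - 4|}}{16}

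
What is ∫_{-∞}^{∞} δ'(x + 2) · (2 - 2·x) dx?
2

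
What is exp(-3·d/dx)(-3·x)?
9 - 3 x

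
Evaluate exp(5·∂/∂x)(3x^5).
3 x^{5} + 75 x^{4} + 750 x^{3} + 3750 x^{2} + 9375 x + 9375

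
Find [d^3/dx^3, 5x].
15\frac{d^{2}}{dx^{2}}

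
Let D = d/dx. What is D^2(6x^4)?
72 x^{2}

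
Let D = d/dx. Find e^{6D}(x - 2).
x + 4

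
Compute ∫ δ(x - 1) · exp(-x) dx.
e^{-1}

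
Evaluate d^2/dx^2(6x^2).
12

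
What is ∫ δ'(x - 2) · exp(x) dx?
- e^{2}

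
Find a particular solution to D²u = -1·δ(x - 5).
-\frac{|x - 5|}{2}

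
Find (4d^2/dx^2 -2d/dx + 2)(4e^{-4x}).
296 e^{- 4 x}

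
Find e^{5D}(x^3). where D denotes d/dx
x^{3} + 15 x^{2} + 75 x + 125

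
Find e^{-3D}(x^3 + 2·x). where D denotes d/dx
x^{3} - 9 x^{2} + 29 x - 33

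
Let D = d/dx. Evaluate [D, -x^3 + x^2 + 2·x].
- 3 x^{2} + 2 x + 2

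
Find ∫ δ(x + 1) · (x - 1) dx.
-2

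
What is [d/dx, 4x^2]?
8 x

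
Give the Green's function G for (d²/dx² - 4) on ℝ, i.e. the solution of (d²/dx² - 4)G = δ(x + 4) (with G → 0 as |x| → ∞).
-\frac{e^{-2|x + 4|}}{4}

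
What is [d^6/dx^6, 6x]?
36\frac{d^{5}}{dx^{5}}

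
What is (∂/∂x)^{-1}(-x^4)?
- \frac{x^{5}}{5}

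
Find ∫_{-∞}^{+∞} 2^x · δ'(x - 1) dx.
- \log{\left(4 \right)}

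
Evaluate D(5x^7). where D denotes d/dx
35 x^{6}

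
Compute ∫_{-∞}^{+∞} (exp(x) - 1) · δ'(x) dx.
-1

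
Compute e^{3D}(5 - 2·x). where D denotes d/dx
- 2 x - 1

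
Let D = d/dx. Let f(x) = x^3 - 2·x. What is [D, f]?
3 x^{2} - 2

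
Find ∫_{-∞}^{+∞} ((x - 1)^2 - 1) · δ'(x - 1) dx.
0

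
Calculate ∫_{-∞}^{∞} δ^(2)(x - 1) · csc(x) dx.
\left(2 \cot^{2}{\left(1 \right)} + 1\right) \csc{\left(1 \right)}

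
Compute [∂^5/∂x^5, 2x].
10\frac{d^{4}}{dx^{4}}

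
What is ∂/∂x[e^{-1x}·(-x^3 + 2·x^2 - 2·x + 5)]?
\left(x^{3} - 5 x^{2} + 6 x - 7\right) e^{- x}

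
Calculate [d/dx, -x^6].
- 6 x^{5}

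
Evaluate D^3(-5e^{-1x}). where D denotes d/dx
5 e^{- x}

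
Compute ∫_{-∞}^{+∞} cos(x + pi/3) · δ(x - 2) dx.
\cos{\left(\frac{\pi}{3} + 2 \right)}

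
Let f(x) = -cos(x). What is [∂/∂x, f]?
\sin{\left(x \right)}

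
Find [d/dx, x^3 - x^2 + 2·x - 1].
3 x^{2} - 2 x + 2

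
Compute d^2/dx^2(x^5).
20 x^{3}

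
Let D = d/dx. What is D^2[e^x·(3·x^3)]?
3 x \left(x^{2} + 6 x + 6\right) e^{x}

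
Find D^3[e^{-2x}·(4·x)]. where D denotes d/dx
16 \left(3 - 2 x\right) e^{- 2 x}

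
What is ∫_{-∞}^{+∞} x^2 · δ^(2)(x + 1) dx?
2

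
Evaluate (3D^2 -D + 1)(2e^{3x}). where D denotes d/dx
50 e^{3 x}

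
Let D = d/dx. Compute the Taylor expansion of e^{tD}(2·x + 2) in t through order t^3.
2 t + 2 x + 2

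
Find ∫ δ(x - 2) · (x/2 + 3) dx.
4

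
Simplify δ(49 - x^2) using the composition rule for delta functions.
\frac{\delta(x - 7) + \delta(x + 7)}{14}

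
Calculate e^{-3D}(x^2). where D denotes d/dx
x^{2} - 6 x + 9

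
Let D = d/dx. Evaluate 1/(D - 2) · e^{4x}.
\frac{e^{4 x}}{2}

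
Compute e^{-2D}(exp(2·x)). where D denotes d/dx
e^{2 x - 4}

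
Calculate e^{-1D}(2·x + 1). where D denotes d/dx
2 x - 1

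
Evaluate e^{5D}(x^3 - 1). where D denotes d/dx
x^{3} + 15 x^{2} + 75 x + 124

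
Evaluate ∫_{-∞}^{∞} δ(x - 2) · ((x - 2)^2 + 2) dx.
2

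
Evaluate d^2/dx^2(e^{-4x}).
16 e^{- 4 x}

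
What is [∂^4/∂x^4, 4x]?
16\frac{d^{3}}{dx^{3}}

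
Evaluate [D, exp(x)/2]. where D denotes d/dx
\frac{e^{x}}{2}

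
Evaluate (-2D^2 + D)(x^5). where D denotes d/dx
5 x^{3} \left(x - 8\right)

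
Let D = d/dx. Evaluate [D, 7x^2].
14 x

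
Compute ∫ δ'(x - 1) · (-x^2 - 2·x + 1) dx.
4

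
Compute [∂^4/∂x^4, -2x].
-8\frac{d^{3}}{dx^{3}}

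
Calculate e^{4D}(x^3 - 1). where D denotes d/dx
x^{3} + 12 x^{2} + 48 x + 63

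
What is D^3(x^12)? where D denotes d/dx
1320 x^{9}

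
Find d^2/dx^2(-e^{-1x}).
- e^{- x}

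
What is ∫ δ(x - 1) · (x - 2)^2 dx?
1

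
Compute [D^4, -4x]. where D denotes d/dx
-16D^{3}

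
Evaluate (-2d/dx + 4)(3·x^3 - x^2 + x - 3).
12 x^{3} - 22 x^{2} + 8 x - 14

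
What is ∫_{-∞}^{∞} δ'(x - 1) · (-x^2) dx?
2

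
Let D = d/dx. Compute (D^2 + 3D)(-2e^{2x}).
- 20 e^{2 x}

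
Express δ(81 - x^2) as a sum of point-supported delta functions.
\frac{\delta(x - 9) + \delta(x + 9)}{18}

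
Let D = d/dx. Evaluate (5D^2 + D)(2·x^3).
6 x \left(x + 10\right)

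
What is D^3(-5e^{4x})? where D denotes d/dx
- 320 e^{4 x}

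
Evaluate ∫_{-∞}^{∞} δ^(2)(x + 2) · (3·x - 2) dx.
0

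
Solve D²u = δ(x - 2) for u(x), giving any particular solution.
\frac{|x - 2|}{2}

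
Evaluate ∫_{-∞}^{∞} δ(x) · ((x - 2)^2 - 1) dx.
3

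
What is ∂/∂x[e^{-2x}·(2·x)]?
2 \left(1 - 2 x\right) e^{- 2 x}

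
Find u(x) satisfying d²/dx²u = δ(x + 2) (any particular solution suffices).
\frac{|x + 2|}{2}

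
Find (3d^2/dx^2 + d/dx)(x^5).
5 x^{3} \left(x + 12\right)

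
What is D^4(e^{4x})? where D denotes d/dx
256 e^{4 x}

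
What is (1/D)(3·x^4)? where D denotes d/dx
\frac{3 x^{5}}{5}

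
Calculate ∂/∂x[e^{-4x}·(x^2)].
2 x \left(1 - 2 x\right) e^{- 4 x}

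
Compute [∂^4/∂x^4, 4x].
16\frac{d^{3}}{dx^{3}}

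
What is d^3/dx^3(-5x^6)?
- 600 x^{3}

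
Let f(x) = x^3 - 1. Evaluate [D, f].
3 x^{2}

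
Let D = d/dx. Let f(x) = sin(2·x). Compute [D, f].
2 \cos{\left(2 x \right)}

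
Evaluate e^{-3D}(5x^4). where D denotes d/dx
5 x^{4} - 60 x^{3} + 270 x^{2} - 540 x + 405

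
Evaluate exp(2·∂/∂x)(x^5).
x^{5} + 10 x^{4} + 40 x^{3} + 80 x^{2} + 80 x + 32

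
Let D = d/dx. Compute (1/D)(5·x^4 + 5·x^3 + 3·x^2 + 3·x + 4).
x^{5} + \frac{5 x^{4}}{4} + x^{3} + \frac{3 x^{2}}{2} + 4 x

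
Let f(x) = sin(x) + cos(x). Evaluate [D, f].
- \sin{\left(x \right)} + \cos{\left(x \right)}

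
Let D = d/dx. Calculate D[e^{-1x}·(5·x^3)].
5 x^{2} \left(3 - x\right) e^{- x}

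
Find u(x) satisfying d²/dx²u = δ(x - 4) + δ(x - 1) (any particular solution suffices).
\frac{|x - 4|}{2} + \frac{|x - 1|}{2}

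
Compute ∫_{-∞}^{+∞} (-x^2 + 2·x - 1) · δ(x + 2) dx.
-9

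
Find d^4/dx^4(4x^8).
6720 x^{4}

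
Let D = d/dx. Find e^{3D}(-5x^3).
- 5 x^{3} - 45 x^{2} - 135 x - 135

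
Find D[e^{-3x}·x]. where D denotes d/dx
\left(1 - 3 x\right) e^{- 3 x}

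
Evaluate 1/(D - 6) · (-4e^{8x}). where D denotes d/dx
- 2 e^{8 x}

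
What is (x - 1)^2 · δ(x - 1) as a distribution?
0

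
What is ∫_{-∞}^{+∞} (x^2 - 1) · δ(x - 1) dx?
0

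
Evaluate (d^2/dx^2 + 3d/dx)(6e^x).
24 e^{x}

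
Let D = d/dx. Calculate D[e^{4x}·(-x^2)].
2 x \left(- 2 x - 1\right) e^{4 x}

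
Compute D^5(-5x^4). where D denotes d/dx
0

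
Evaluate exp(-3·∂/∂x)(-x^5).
- x^{5} + 15 x^{4} - 90 x^{3} + 270 x^{2} - 405 x + 243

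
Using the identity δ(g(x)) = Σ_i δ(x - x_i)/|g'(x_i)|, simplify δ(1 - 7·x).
\frac{\delta(x - 1/7)}{7}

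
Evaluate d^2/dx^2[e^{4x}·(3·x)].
\left(48 x + 24\right) e^{4 x}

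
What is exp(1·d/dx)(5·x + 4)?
5 x + 9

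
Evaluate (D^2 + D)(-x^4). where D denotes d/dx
4 x^{2} \left(- x - 3\right)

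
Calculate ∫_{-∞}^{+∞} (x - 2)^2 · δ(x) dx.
4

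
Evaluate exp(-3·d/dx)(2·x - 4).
2 x - 10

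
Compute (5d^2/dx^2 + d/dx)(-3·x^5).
15 x^{3} \left(- x - 20\right)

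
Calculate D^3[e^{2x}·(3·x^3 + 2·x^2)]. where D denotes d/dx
\left(24 x^{3} + 124 x^{2} + 156 x + 42\right) e^{2 x}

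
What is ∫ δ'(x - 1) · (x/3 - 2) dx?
- \frac{1}{3}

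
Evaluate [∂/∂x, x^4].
4 x^{3}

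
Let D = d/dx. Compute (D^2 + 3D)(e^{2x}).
10 e^{2 x}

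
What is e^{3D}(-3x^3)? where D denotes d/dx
- 3 x^{3} - 27 x^{2} - 81 x - 81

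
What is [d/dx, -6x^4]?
- 24 x^{3}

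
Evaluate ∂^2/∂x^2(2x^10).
180 x^{8}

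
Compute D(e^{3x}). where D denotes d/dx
3 e^{3 x}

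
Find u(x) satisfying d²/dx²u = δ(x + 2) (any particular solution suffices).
\frac{|x + 2|}{2}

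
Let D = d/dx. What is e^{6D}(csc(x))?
\csc{\left(x + 6 \right)}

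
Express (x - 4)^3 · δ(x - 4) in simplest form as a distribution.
0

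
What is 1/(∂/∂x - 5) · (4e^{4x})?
- 4 e^{4 x}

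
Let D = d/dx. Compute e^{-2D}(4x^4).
4 x^{4} - 32 x^{3} + 96 x^{2} - 128 x + 64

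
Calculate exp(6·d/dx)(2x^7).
2 x^{7} + 84 x^{6} + 1512 x^{5} + 15120 x^{4} + 90720 x^{3} + 326592 x^{2} + 653184 x + 559872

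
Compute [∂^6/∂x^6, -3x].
-18\frac{d^{5}}{dx^{5}}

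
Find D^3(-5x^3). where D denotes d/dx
-30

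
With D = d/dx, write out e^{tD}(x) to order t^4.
t + x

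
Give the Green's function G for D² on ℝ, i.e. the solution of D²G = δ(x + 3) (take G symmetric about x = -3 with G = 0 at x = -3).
\frac{|x + 3|}{2}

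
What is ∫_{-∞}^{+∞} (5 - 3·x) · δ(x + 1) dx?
8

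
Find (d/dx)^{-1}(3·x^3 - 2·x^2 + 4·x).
\frac{3 x^{4}}{4} - \frac{2 x^{3}}{3} + 2 x^{2}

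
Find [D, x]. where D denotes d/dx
1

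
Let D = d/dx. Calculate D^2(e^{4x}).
16 e^{4 x}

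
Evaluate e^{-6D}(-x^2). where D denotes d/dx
- x^{2} + 12 x - 36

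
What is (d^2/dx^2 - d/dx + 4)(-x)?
1 - 4 x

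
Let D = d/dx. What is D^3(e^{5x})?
125 e^{5 x}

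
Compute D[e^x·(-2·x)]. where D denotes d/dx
2 \left(- x - 1\right) e^{x}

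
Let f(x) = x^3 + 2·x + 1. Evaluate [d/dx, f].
3 x^{2} + 2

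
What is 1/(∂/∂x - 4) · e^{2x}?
- \frac{e^{2 x}}{2}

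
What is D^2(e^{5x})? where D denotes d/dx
25 e^{5 x}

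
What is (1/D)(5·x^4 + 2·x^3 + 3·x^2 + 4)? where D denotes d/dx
x^{5} + \frac{x^{4}}{2} + x^{3} + 4 x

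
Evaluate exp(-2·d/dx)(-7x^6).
- 7 x^{6} + 84 x^{5} - 420 x^{4} + 1120 x^{3} - 1680 x^{2} + 1344 x - 448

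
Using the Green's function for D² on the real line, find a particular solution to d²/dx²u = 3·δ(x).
\frac{3|x|}{2}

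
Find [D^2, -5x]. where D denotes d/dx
-10D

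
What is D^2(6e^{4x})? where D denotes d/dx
96 e^{4 x}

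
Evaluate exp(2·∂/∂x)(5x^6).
5 x^{6} + 60 x^{5} + 300 x^{4} + 800 x^{3} + 1200 x^{2} + 960 x + 320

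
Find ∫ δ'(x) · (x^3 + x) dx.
-1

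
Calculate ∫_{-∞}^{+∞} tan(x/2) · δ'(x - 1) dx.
- \frac{1}{2} - \frac{\tan^{2}{\left(\frac{1}{2} \right)}}{2}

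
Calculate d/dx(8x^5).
40 x^{4}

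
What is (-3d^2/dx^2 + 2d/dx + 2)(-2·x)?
- 4 x - 4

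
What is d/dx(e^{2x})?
2 e^{2 x}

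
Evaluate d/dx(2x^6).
12 x^{5}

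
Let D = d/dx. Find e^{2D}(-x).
- x - 2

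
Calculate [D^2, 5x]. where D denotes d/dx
10D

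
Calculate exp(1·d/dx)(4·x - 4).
4 x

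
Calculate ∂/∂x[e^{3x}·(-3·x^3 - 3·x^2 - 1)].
\left(- 9 x^{3} - 18 x^{2} - 6 x - 3\right) e^{3 x}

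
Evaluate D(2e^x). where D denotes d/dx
2 e^{x}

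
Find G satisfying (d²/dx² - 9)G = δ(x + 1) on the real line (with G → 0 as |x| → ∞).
-\frac{e^{-3|x + 1|}}{6}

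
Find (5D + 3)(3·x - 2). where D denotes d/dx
9 x + 9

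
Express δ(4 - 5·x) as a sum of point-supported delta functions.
\frac{\delta(x - 4/5)}{5}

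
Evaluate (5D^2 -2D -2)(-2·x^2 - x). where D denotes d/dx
4 x^{2} + 10 x - 18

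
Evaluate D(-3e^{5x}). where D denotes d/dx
- 15 e^{5 x}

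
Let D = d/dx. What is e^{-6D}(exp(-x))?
e^{6 - x}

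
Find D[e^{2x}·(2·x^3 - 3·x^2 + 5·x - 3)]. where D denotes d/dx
\left(4 x^{3} + 4 x - 1\right) e^{2 x}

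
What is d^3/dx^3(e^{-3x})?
- 27 e^{- 3 x}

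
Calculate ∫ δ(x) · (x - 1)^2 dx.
1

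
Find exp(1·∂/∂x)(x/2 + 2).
\frac{x}{2} + \frac{5}{2}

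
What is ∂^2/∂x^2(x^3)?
6 x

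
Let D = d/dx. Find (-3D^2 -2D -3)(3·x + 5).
- 9 x - 21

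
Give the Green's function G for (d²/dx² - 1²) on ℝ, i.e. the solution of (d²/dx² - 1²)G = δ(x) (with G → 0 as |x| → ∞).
-\frac{e^{-|x|}}{2}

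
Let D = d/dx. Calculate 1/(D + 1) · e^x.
\frac{e^{x}}{2}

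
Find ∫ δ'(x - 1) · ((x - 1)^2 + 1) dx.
0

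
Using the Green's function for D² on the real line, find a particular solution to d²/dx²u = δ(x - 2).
\frac{|x - 2|}{2}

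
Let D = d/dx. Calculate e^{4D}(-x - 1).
- x - 5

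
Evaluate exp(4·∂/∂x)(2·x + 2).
2 x + 10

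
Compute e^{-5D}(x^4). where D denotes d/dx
x^{4} - 20 x^{3} + 150 x^{2} - 500 x + 625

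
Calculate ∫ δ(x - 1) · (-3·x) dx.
-3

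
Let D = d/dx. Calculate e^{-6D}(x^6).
x^{6} - 36 x^{5} + 540 x^{4} - 4320 x^{3} + 19440 x^{2} - 46656 x + 46656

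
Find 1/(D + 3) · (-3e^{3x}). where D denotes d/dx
- \frac{e^{3 x}}{2}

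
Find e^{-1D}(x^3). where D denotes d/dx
x^{3} - 3 x^{2} + 3 x - 1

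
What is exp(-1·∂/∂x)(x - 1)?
x - 2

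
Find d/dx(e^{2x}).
2 e^{2 x}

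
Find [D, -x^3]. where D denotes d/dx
- 3 x^{2}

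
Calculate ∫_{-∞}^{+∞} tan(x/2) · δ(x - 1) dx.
\tan{\left(\frac{1}{2} \right)}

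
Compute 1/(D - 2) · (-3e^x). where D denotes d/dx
3 e^{x}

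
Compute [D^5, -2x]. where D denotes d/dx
-10D^{4}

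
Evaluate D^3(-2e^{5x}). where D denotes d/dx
- 250 e^{5 x}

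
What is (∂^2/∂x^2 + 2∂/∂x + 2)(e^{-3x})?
5 e^{- 3 x}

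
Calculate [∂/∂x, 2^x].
2^{x} \log{\left(2 \right)}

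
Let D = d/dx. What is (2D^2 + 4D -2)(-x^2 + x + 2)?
2 x^{2} - 10 x - 4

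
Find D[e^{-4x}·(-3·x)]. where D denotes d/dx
3 \left(4 x - 1\right) e^{- 4 x}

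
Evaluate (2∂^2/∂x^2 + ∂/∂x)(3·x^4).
12 x^{2} \left(x + 6\right)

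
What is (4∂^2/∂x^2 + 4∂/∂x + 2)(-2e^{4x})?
- 164 e^{4 x}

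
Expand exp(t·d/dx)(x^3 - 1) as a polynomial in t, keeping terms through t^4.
t^{3} + 3 t^{2} x + 3 t x^{2} + x^{3} - 1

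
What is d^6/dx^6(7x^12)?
4656960 x^{6}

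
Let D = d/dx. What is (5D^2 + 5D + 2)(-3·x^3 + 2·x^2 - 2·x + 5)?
- 6 x^{3} - 41 x^{2} - 74 x + 20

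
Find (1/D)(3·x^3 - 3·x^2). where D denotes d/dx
\frac{3 x^{4}}{4} - x^{3}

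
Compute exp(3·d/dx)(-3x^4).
- 3 x^{4} - 36 x^{3} - 162 x^{2} - 324 x - 243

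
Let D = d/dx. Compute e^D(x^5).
x^{5} + 5 x^{4} + 10 x^{3} + 10 x^{2} + 5 x + 1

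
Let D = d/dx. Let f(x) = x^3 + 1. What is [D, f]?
3 x^{2}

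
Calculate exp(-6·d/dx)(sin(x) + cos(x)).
\sqrt{2} \cos{\left(- x + \frac{\pi}{4} + 6 \right)}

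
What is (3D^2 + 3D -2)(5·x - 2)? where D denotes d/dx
19 - 10 x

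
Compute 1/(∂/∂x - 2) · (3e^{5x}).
e^{5 x}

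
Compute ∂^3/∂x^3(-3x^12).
- 3960 x^{9}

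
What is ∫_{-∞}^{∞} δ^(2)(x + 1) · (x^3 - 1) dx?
-6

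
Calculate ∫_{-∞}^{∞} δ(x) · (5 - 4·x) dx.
5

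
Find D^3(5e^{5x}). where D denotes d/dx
625 e^{5 x}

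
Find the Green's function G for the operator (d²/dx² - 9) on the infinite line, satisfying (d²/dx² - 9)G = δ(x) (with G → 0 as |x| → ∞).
-\frac{e^{-3|x|}}{6}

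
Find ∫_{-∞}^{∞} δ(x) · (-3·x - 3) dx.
-3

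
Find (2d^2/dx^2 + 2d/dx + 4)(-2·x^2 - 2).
- 8 x^{2} - 8 x - 16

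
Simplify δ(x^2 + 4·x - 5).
\frac{\delta(x - 1) + \delta(x + 5)}{6}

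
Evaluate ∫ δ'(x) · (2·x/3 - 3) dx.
- \frac{2}{3}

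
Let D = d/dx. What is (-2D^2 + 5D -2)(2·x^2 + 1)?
- 4 x^{2} + 20 x - 10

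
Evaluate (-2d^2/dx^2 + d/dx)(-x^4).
4 x^{2} \left(6 - x\right)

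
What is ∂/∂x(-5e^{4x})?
- 20 e^{4 x}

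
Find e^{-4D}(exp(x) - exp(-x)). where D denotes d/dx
- e^{4 - x} + e^{x - 4}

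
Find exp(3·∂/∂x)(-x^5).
- x^{5} - 15 x^{4} - 90 x^{3} - 270 x^{2} - 405 x - 243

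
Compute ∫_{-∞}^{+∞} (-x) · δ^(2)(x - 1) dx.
0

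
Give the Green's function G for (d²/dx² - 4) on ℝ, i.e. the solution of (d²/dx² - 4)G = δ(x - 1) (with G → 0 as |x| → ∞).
-\frac{e^{-2|x - 1|}}{4}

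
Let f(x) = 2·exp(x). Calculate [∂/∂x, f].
2 e^{x}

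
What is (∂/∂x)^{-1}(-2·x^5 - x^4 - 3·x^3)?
- \frac{x^{6}}{3} - \frac{x^{5}}{5} - \frac{3 x^{4}}{4}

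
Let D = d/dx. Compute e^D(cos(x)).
\cos{\left(x + 1 \right)}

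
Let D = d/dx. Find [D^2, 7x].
14D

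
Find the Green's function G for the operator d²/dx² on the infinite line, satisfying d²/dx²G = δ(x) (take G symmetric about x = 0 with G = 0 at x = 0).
\frac{|x|}{2}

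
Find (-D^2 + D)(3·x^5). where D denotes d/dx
15 x^{3} \left(x - 4\right)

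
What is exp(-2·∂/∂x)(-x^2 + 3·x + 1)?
- x^{2} + 7 x - 9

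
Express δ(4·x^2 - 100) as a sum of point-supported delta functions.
\frac{\delta(x - 5) + \delta(x + 5)}{40}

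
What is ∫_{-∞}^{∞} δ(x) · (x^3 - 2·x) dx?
0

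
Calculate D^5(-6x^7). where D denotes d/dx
- 15120 x^{2}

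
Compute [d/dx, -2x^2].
- 4 x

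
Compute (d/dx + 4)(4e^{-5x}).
- 4 e^{- 5 x}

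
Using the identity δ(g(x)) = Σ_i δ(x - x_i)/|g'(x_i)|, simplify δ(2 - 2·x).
\frac{\delta(x - 1)}{2}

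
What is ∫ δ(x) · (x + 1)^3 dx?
1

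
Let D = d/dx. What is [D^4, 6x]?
24D^{3}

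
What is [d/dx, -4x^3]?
- 12 x^{2}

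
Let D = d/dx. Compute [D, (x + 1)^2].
2 x + 2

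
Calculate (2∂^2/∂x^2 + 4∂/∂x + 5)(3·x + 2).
15 x + 22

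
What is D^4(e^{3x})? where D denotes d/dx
81 e^{3 x}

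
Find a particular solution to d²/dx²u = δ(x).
\frac{|x|}{2}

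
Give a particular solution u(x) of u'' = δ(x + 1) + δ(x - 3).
\frac{|x + 1|}{2} + \frac{|x - 3|}{2}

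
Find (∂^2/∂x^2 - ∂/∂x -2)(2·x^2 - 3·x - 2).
- 4 x^{2} + 2 x + 11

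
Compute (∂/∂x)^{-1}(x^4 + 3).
\frac{x^{5}}{5} + 3 x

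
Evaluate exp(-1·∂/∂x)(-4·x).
4 - 4 x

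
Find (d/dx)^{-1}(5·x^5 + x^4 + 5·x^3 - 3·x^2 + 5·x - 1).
\frac{5 x^{6}}{6} + \frac{x^{5}}{5} + \frac{5 x^{4}}{4} - x^{3} + \frac{5 x^{2}}{2} - x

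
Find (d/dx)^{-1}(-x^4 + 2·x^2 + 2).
- \frac{x^{5}}{5} + \frac{2 x^{3}}{3} + 2 x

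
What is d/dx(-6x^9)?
- 54 x^{8}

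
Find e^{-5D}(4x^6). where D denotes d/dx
4 x^{6} - 120 x^{5} + 1500 x^{4} - 10000 x^{3} + 37500 x^{2} - 75000 x + 62500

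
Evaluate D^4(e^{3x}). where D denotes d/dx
81 e^{3 x}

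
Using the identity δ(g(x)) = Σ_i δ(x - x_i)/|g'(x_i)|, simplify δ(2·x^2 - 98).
\frac{\delta(x - 7) + \delta(x + 7)}{28}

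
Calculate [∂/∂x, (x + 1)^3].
3 \left(x + 1\right)^{2}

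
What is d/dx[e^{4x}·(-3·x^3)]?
x^{2} \left(- 12 x - 9\right) e^{4 x}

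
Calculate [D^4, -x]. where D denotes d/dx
-4D^{3}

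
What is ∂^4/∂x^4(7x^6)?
2520 x^{2}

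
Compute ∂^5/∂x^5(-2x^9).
- 30240 x^{4}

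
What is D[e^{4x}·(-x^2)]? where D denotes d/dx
2 x \left(- 2 x - 1\right) e^{4 x}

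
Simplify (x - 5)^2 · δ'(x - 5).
0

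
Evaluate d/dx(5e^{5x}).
25 e^{5 x}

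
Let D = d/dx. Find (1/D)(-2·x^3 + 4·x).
- \frac{x^{4}}{2} + 2 x^{2}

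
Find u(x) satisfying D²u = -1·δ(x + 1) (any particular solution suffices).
-\frac{|x + 1|}{2}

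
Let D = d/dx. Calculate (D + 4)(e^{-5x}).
- e^{- 5 x}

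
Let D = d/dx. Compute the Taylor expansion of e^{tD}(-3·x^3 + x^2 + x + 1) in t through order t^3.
- 3 t^{3} + t^{2} \left(1 - 9 x\right) + t \left(- 9 x^{2} + 2 x + 1\right) - 3 x^{3} + x^{2} + x + 1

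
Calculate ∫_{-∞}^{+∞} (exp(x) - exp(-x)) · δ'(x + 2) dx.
- 2 \cosh{\left(2 \right)}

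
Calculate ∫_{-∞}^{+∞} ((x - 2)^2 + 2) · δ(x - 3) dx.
3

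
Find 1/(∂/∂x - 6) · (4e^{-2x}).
- \frac{e^{- 2 x}}{2}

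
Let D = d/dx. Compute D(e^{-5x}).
- 5 e^{- 5 x}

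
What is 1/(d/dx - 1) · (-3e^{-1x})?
\frac{3 e^{- x}}{2}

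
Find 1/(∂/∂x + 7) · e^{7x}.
\frac{e^{7 x}}{14}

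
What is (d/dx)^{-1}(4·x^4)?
\frac{4 x^{5}}{5}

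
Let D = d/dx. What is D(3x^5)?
15 x^{4}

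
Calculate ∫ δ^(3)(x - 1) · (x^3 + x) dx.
-6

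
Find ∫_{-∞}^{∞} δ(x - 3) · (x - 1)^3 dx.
8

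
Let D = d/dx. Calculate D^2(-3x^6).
- 90 x^{4}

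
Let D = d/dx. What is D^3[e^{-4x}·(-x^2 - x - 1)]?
8 \left(8 x^{2} - 4 x + 5\right) e^{- 4 x}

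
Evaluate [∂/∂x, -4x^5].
- 20 x^{4}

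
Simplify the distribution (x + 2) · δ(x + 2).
0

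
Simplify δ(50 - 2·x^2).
\frac{\delta(x - 5) + \delta(x + 5)}{20}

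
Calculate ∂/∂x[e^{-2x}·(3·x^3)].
x^{2} \left(9 - 6 x\right) e^{- 2 x}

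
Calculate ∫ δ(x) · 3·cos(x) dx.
3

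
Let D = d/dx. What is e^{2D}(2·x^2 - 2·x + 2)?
2 x^{2} + 6 x + 6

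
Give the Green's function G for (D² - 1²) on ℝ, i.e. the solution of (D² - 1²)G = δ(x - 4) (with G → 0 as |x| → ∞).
-\frac{e^{-|x - 4|}}{2}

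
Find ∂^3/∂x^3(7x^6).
840 x^{3}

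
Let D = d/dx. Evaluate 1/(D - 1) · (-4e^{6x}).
- \frac{4 e^{6 x}}{5}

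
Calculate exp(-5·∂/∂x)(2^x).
2^{x - 5}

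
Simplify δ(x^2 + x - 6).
\frac{\delta(x + 3) + \delta(x - 2)}{5}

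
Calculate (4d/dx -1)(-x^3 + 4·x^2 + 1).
x^{3} - 16 x^{2} + 32 x - 1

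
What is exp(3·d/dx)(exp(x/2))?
e^{\frac{x}{2} + \frac{3}{2}}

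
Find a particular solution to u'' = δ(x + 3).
\frac{|x + 3|}{2}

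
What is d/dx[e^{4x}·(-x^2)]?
2 x \left(- 2 x - 1\right) e^{4 x}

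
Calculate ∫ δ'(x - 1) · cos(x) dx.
\sin{\left(1 \right)}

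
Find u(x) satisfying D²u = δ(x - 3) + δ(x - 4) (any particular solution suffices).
\frac{|x - 3|}{2} + \frac{|x - 4|}{2}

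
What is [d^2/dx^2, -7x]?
-14\frac{d}{dx}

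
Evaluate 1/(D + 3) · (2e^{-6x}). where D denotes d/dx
- \frac{2 e^{- 6 x}}{3}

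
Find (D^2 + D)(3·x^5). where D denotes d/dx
15 x^{3} \left(x + 4\right)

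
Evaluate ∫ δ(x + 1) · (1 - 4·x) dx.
5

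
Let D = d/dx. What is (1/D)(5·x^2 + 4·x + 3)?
\frac{5 x^{3}}{3} + 2 x^{2} + 3 x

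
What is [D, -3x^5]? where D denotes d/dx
- 15 x^{4}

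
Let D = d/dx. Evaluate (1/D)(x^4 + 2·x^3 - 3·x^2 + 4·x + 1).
\frac{x^{5}}{5} + \frac{x^{4}}{2} - x^{3} + 2 x^{2} + x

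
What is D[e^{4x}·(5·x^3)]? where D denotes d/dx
x^{2} \left(20 x + 15\right) e^{4 x}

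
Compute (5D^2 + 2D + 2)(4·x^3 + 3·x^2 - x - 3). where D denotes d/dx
8 x^{3} + 30 x^{2} + 130 x + 22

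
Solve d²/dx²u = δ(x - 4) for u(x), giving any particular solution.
\frac{|x - 4|}{2}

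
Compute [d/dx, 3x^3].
9 x^{2}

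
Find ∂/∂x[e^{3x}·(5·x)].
\left(15 x + 5\right) e^{3 x}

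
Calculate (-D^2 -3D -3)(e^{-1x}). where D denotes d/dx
- e^{- x}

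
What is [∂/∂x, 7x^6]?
42 x^{5}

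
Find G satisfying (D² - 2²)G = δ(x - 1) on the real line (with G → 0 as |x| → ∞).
-\frac{e^{-2|x - 1|}}{4}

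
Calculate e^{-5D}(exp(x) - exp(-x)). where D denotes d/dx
- e^{5 - x} + e^{x - 5}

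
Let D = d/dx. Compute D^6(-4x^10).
- 604800 x^{4}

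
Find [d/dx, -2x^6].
- 12 x^{5}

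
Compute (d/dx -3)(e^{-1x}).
- 4 e^{- x}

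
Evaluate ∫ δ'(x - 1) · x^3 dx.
-3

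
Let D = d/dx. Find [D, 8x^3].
24 x^{2}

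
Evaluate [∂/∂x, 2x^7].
14 x^{6}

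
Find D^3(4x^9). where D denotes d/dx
2016 x^{6}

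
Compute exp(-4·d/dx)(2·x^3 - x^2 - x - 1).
2 x^{3} - 25 x^{2} + 103 x - 141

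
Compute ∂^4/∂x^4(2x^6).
720 x^{2}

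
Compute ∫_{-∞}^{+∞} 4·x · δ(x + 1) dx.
-4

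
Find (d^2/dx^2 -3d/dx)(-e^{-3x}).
- 18 e^{- 3 x}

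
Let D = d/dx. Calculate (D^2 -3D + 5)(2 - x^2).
- 5 x^{2} + 6 x + 8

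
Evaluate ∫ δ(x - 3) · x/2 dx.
\frac{3}{2}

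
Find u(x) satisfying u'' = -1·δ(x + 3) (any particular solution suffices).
-\frac{|x + 3|}{2}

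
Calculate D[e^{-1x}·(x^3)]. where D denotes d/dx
x^{2} \left(3 - x\right) e^{- x}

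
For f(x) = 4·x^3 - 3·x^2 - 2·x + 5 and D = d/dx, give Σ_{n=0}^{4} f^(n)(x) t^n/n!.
4 t^{3} + t^{2} \left(12 x - 3\right) - 2 t \left(- 6 x^{2} + 3 x + 1\right) + 4 x^{3} - 3 x^{2} - 2 x + 5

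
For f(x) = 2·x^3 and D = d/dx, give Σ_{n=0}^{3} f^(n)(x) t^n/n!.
2 t^{3} + 6 t^{2} x + 6 t x^{2} + 2 x^{3}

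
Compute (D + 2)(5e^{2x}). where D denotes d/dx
20 e^{2 x}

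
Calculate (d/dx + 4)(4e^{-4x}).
0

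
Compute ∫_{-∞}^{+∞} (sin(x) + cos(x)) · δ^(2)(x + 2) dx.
- \cos{\left(2 \right)} + \sin{\left(2 \right)}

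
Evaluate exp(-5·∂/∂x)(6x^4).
6 x^{4} - 120 x^{3} + 900 x^{2} - 3000 x + 3750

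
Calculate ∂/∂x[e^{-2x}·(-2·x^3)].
x^{2} \left(4 x - 6\right) e^{- 2 x}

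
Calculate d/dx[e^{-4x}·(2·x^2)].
4 x \left(1 - 2 x\right) e^{- 4 x}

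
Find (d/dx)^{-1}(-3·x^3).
- \frac{3 x^{4}}{4}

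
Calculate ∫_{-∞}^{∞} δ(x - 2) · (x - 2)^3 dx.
0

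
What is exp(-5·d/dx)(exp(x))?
e^{x - 5}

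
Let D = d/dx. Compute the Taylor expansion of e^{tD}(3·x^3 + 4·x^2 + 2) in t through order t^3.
3 t^{3} + t^{2} \left(9 x + 4\right) + t x \left(9 x + 8\right) + 3 x^{3} + 4 x^{2} + 2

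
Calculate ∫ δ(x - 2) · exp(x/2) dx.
e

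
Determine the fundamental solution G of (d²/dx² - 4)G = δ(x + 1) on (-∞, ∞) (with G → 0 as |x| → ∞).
-\frac{e^{-2|x + 1|}}{4}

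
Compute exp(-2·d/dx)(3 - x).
5 - x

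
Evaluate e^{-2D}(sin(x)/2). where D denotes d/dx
\frac{\sin{\left(x - 2 \right)}}{2}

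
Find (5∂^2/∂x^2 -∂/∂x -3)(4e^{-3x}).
180 e^{- 3 x}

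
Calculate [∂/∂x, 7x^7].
49 x^{6}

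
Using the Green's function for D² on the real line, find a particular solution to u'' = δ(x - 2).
\frac{|x - 2|}{2}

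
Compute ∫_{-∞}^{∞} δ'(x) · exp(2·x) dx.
-2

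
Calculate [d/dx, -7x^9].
- 63 x^{8}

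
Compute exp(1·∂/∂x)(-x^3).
- x^{3} - 3 x^{2} - 3 x - 1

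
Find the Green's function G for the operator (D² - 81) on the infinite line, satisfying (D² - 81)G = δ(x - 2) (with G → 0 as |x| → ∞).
-\frac{e^{-9|x - 2|}}{18}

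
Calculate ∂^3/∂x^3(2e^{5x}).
250 e^{5 x}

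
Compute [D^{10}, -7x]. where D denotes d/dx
-70D^{9}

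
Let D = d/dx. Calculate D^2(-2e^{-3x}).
- 18 e^{- 3 x}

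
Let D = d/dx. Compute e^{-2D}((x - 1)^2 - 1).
x^{2} - 6 x + 8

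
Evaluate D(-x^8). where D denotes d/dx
- 8 x^{7}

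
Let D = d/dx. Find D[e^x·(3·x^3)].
3 x^{2} \left(x + 3\right) e^{x}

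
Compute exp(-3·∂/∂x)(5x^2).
5 x^{2} - 30 x + 45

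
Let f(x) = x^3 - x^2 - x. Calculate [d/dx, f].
3 x^{2} - 2 x - 1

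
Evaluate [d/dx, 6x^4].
24 x^{3}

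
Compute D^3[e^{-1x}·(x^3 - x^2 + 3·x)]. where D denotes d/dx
\left(- x^{3} + 10 x^{2} - 27 x + 21\right) e^{- x}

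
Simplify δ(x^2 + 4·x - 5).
\frac{\delta(x + 5) + \delta(x - 1)}{6}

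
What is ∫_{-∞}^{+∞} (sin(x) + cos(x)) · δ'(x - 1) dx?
- \cos{\left(1 \right)} + \sin{\left(1 \right)}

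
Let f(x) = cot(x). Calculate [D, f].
- \frac{1}{\sin^{2}{\left(x \right)}}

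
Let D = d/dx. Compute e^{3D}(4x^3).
4 x^{3} + 36 x^{2} + 108 x + 108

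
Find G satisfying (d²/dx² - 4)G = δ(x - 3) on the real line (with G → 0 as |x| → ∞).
-\frac{e^{-2|x - 3|}}{4}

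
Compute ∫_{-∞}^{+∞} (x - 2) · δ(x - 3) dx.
1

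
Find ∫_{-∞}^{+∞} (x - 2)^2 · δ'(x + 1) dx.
6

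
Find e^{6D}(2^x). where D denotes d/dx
2^{x + 6}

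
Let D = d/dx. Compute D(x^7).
7 x^{6}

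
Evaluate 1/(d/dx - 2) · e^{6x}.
\frac{e^{6 x}}{4}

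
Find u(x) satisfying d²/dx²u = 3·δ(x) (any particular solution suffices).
\frac{3|x|}{2}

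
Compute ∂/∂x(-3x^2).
- 6 x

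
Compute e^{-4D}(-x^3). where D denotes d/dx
- x^{3} + 12 x^{2} - 48 x + 64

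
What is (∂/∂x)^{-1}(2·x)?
x^{2}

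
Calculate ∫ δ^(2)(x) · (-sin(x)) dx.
0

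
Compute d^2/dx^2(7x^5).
140 x^{3}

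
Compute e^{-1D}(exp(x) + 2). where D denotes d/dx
e^{x - 1} + 2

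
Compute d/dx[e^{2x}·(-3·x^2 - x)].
\left(- 6 x^{2} - 8 x - 1\right) e^{2 x}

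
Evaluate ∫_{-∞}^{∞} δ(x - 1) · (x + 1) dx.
2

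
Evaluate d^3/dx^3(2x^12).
2640 x^{9}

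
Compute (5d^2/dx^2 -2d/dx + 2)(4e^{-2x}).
104 e^{- 2 x}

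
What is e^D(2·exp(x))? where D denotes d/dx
2 e^{x + 1}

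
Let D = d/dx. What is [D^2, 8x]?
16D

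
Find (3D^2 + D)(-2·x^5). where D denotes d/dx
10 x^{3} \left(- x - 12\right)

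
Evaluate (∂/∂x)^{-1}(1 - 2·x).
- x^{2} + x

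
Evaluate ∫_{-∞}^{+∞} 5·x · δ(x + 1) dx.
-5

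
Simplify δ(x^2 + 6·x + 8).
\frac{\delta(x + 2) + \delta(x + 4)}{2}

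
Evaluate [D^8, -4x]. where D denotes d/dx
-32D^{7}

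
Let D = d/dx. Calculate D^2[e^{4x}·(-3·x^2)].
\left(- 48 x^{2} - 48 x - 6\right) e^{4 x}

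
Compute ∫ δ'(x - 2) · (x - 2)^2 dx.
0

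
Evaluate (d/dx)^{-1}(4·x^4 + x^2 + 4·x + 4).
\frac{4 x^{5}}{5} + \frac{x^{3}}{3} + 2 x^{2} + 4 x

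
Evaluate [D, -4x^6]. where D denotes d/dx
- 24 x^{5}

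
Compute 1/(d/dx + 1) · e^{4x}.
\frac{e^{4 x}}{5}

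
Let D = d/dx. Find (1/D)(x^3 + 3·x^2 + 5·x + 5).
\frac{x^{4}}{4} + x^{3} + \frac{5 x^{2}}{2} + 5 x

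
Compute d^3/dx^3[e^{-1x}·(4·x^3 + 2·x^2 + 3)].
\left(- 4 x^{3} + 34 x^{2} - 60 x + 9\right) e^{- x}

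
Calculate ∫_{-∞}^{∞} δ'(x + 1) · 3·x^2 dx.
6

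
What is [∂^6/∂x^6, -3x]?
-18\frac{d^{5}}{dx^{5}}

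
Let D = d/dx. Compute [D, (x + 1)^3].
3 \left(x + 1\right)^{2}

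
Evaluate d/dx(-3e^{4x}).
- 12 e^{4 x}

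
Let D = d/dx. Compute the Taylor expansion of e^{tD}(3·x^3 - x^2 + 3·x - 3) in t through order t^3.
3 t^{3} + t^{2} \left(9 x - 1\right) + t \left(9 x^{2} - 2 x + 3\right) + 3 x^{3} - x^{2} + 3 x - 3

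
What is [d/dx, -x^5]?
- 5 x^{4}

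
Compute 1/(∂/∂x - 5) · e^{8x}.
\frac{e^{8 x}}{3}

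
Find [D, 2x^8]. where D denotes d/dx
16 x^{7}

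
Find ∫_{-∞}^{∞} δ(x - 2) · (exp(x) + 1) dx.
1 + e^{2}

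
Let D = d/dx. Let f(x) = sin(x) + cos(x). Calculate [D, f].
- \sin{\left(x \right)} + \cos{\left(x \right)}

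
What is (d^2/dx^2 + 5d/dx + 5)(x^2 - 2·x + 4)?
5 x^{2} + 12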